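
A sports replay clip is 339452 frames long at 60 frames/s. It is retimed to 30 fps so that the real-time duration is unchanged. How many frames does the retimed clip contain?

169726 frames

Target frames = source frames × (target rate / source rate) = 339452 × (30)/(60) = 339452 × 1/2 = 169726.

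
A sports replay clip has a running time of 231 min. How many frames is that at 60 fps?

231 min = 13860 s.
Frames = 13860 × 60 = 831600.

831600 frames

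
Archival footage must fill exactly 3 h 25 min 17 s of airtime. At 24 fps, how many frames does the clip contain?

295608 frames

3 h 25 min 17 s = 12317 s.
Frames = 12317 × 24 = 295608.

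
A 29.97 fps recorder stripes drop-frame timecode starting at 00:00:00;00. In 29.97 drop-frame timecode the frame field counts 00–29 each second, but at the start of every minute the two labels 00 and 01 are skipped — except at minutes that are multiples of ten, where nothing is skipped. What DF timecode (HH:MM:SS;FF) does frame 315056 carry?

Each 10-minute DF block holds 10 × 60 × 30 − 9 × 2 = 17982 frames. 315056 ÷ 17982 → 17 full blocks, remainder 9362.
Within the partial block the first minute is 1800 frames and each further minute 1798, so 5 further minute boundaries passed. Total skipped labels = 18 × 17 + 2 × 5 = 316.
Non-drop label index = 315056 + 316 = 315372; at 30 labels/s that is 02:55:12:12, i.e. DF 02:55:12;12.

02:55:12;12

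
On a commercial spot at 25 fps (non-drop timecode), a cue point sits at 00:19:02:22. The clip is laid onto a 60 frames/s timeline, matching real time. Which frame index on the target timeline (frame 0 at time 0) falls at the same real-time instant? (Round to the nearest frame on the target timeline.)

frame 68573

Source frame index: (0×3600 + 19×60 + 2) × 25 + 22 = 28572.
Real time: 28572 / (25) = 28572/25 s.
Target frame: (28572/25) × (60) = 342864/5 ≈ 68572.800 → 68573.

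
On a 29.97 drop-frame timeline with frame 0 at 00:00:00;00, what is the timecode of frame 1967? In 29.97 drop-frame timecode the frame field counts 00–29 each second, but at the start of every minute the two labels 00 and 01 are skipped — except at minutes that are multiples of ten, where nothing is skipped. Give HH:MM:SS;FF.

Each 10-minute DF block holds 10 × 60 × 30 − 9 × 2 = 17982 frames. 1967 ÷ 17982 → 0 full blocks, remainder 1967.
Within the partial block the first minute is 1800 frames and each further minute 1798, so 1 further minute boundary passed. Total skipped labels = 18 × 0 + 2 × 1 = 2.
Non-drop label index = 1967 + 2 = 1969; at 30 labels/s that is 00:01:05:19, i.e. DF 00:01:05;19.

00:01:05;19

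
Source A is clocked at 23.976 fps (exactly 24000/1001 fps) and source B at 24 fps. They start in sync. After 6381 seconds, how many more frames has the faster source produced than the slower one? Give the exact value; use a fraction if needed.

153144/1001 frames

A emits 24000/1001 × 6381 = 153144000/1001 frames; B emits 24 × 6381 = 153144.
Difference = 153144/1001 frames (≈ 152.9910); B is ahead of A.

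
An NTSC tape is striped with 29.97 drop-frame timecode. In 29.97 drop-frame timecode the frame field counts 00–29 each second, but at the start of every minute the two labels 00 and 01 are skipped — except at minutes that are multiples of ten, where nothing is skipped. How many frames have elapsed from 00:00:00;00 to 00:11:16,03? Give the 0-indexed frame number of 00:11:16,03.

20263

As if non-drop at 30 labels/s: (0 × 3600 + 11 × 60 + 16) × 30 + 3 = 20283.
Minute boundaries passed: 11; those not divisible by 10: 11 − 1 = 10; dropped labels = 2 × 10 = 20.
Actual frame index = 20283 − 20 = 20263.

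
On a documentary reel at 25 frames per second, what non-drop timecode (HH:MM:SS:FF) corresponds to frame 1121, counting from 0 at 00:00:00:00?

00:00:44:21

1121 ÷ 25 = 44 full seconds, remainder 21 frames.
44 s = 0 h 0 min 44 s.
Timecode: 00:00:44:21.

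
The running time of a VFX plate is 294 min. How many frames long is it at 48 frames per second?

846720 frames

294 min = 17640 s.
Frames = 17640 × 48 = 846720.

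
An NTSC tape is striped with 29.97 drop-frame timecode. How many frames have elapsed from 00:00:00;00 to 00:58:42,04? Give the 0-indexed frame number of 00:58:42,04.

105558

As if non-drop at 30 labels/s: (0 × 3600 + 58 × 60 + 42) × 30 + 4 = 105664.
Minute boundaries passed: 58; those not divisible by 10: 58 − 5 = 53; dropped labels = 2 × 53 = 106.
Actual frame index = 105664 − 106 = 105558.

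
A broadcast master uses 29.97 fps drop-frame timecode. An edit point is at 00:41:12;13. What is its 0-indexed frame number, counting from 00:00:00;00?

As if non-drop at 30 labels/s: (0 × 3600 + 41 × 60 + 12) × 30 + 13 = 74173.
Minute boundaries passed: 41; those not divisible by 10: 41 − 4 = 37; dropped labels = 2 × 37 = 74.
Actual frame index = 74173 − 74 = 74099.

74099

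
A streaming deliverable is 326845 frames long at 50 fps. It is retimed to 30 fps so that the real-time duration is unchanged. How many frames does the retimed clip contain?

Target frames = source frames × (target rate / source rate) = 326845 × (30)/(50) = 326845 × 3/5 = 196107.

196107 frames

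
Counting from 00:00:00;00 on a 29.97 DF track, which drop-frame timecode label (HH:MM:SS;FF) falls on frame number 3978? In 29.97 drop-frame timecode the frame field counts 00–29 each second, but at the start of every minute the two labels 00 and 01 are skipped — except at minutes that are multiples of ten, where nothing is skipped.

00:02:12;22

Each 10-minute DF block holds 10 × 60 × 30 − 9 × 2 = 17982 frames. 3978 ÷ 17982 → 0 full blocks, remainder 3978.
Within the partial block the first minute is 1800 frames and each further minute 1798, so 2 further minute boundaries passed. Total skipped labels = 18 × 0 + 2 × 2 = 4.
Non-drop label index = 3978 + 4 = 3982; at 30 labels/s that is 00:02:12:22, i.e. DF 00:02:12;22.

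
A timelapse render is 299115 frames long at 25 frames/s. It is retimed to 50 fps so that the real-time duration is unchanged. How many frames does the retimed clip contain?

598230 frames

Frames at target rate = 299115 × (50) / (25) = 598230.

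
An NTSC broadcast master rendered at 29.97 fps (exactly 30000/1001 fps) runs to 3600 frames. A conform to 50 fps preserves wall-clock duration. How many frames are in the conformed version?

6006 frames

Target frames = source frames × (target rate / source rate) = 3600 × (50)/(30000/1001) = 3600 × 1001/600 = 6006.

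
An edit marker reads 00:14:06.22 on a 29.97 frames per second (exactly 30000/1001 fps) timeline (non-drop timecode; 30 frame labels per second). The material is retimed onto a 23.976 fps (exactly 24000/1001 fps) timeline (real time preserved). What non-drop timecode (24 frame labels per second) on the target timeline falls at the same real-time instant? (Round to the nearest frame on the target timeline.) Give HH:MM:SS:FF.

Source frame index: (0×3600 + 14×60 + 6) × 30 + 22 = 25402.
Real time: 25402 / (30000/1001) = 12713701/15000 s.
Target frame: (12713701/15000) × (24000/1001) = 101608/5 ≈ 20321.600 → 20322.
At 24 labels/s: frame 20322 → 00:14:06:18.

00:14:06:18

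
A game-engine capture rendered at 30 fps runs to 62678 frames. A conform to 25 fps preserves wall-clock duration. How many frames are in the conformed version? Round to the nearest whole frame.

Frames at target rate = 62678 × (25) / (30) = 156695/3 ≈ 52231.667.
Nearest whole frame: 52232.

52232 frames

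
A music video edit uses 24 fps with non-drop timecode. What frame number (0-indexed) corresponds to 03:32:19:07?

frame 305743

Total seconds to the label: (3 × 3600 + 32 × 60 + 19) = 12739.
Frame index = 12739 × 24 + 7 = 305743.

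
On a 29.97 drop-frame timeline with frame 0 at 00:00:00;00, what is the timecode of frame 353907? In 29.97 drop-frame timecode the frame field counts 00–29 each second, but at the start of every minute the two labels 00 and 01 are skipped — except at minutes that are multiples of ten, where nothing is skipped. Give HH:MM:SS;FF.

Each 10-minute DF block holds 10 × 60 × 30 − 9 × 2 = 17982 frames. 353907 ÷ 17982 → 19 full blocks, remainder 12249.
Within the partial block the first minute is 1800 frames and each further minute 1798, so 6 further minute boundaries passed. Total skipped labels = 18 × 19 + 2 × 6 = 354.
Non-drop label index = 353907 + 354 = 354261; at 30 labels/s that is 03:16:48:21, i.e. DF 03:16:48;21.

03:16:48;21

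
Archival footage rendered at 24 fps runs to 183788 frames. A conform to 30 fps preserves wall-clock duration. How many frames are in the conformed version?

Target frames = source frames × (target rate / source rate) = 183788 × (30)/(24) = 183788 × 5/4 = 229735.

229735 frames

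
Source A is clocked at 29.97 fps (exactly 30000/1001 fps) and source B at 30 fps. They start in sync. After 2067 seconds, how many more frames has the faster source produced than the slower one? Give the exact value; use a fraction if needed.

A emits 30000/1001 × 2067 = 4770000/77 frames; B emits 30 × 2067 = 62010.
Difference = 4770/77 frames (≈ 61.9481); B is ahead of A.

4770/77 frames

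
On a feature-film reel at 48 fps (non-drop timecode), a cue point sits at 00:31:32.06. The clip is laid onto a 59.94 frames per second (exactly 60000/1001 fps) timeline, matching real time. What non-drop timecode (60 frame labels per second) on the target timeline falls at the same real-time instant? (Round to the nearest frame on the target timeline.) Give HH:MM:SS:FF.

00:31:30:14

Source frame index: (0×3600 + 31×60 + 32) × 48 + 6 = 90822.
Real time: 90822 / (48) = 15137/8 s.
Target frame: (15137/8) × (60000/1001) = 113527500/1001 ≈ 113414.086 → 113414.
At 60 labels/s: frame 113414 → 00:31:30:14.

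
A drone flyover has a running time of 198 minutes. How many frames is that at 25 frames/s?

297000 frames

198 min = 11880 s.
Frames = 11880 × 25 = 297000.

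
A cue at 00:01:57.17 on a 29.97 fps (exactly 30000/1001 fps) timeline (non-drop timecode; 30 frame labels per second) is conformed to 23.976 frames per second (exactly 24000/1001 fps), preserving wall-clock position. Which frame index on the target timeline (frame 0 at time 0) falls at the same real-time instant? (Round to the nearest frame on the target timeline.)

Source frame index: (0×3600 + 1×60 + 57) × 30 + 17 = 3527.
Real time: 3527 / (30000/1001) = 3530527/30000 s.
Target frame: (3530527/30000) × (24000/1001) = 14108/5 ≈ 2821.600 → 2822.

frame 2822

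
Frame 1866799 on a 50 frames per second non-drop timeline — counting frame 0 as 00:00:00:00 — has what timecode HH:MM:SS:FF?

10:22:15:49

1866799 ÷ 50 = 37335 full seconds, remainder 49 frames.
37335 s = 10 h 22 min 15 s.
Timecode: 10:22:15:49.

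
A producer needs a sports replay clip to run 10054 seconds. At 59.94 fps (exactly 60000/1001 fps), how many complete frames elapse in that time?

Frames = 10054 × 60000/1001 = 54840000/91 ≈ 602637.3626.
Complete frames: 602637.

602637 frames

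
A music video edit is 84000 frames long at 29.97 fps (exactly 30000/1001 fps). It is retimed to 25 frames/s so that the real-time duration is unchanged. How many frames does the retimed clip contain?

Target frames = source frames × (target rate / source rate) = 84000 × (25)/(30000/1001) = 84000 × 1001/1200 = 70070.

70070 frames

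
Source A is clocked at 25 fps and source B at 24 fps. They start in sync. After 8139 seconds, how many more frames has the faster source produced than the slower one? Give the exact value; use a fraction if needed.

8139 frames

A emits 25 × 8139 = 203475 frames; B emits 24 × 8139 = 195336.
Difference = 8139 frames; B is behind A.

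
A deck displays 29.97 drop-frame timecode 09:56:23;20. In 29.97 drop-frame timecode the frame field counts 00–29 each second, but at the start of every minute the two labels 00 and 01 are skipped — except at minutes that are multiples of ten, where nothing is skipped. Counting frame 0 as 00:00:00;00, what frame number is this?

As if non-drop at 30 labels/s: (9 × 3600 + 56 × 60 + 23) × 30 + 20 = 1073510.
Minute boundaries passed: 596; those not divisible by 10: 596 − 59 = 537; dropped labels = 2 × 537 = 1074.
Actual frame index = 1073510 − 1074 = 1072436.

1072436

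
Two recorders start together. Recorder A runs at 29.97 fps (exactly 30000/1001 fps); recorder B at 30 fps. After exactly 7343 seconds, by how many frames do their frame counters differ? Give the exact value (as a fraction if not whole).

A emits 30000/1001 × 7343 = 31470000/143 frames; B emits 30 × 7343 = 220290.
Difference = 31470/143 frames (≈ 220.0699); B is ahead of A.

31470/143 frames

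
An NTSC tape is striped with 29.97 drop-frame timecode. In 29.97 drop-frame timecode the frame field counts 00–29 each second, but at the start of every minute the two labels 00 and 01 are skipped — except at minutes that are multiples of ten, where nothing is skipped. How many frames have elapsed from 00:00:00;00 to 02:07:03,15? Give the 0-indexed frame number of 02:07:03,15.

228475

As if non-drop at 30 labels/s: (2 × 3600 + 7 × 60 + 3) × 30 + 15 = 228705.
Minute boundaries passed: 127; those not divisible by 10: 127 − 12 = 115; dropped labels = 2 × 115 = 230.
Actual frame index = 228705 − 230 = 228475.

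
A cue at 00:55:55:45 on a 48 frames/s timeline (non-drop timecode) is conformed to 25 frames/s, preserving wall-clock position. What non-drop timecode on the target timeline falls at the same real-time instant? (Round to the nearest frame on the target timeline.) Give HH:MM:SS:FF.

Source frame index: (0×3600 + 55×60 + 55) × 48 + 45 = 161085.
Real time: 161085 / (48) = 53695/16 s.
Target frame: (53695/16) × (25) = 1342375/16 ≈ 83898.438 → 83898.
At 25 labels/s: frame 83898 → 00:55:55:23.

00:55:55:23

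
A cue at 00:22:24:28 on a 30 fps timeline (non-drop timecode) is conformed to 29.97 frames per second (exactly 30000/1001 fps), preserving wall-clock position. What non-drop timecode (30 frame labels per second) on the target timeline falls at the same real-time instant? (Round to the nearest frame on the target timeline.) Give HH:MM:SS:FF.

00:22:23:18

Source frame index: (0×3600 + 22×60 + 24) × 30 + 28 = 40348.
Real time: 40348 / (30) = 20174/15 s.
Target frame: (20174/15) × (30000/1001) = 524000/13 ≈ 40307.692 → 40308.
At 30 labels/s: frame 40308 → 00:22:23:18.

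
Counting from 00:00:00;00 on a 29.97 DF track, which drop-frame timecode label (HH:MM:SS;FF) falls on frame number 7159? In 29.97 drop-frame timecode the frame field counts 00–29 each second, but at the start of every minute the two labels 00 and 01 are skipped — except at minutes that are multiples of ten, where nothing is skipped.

00:03:58;25

Each 10-minute DF block holds 10 × 60 × 30 − 9 × 2 = 17982 frames. 7159 ÷ 17982 → 0 full blocks, remainder 7159.
Within the partial block the first minute is 1800 frames and each further minute 1798, so 3 further minute boundaries passed. Total skipped labels = 18 × 0 + 2 × 3 = 6.
Non-drop label index = 7159 + 6 = 7165; at 30 labels/s that is 00:03:58:25, i.e. DF 00:03:58;25.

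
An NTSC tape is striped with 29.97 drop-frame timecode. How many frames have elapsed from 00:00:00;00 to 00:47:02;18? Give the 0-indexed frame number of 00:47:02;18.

84592

As if non-drop at 30 labels/s: (0 × 3600 + 47 × 60 + 2) × 30 + 18 = 84678.
Minute boundaries passed: 47; those not divisible by 10: 47 − 4 = 43; dropped labels = 2 × 43 = 86.
Actual frame index = 84678 − 86 = 84592.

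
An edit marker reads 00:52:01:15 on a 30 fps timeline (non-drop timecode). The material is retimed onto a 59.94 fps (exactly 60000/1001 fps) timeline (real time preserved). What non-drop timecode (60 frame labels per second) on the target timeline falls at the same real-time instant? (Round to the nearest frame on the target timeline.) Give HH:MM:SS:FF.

Source frame index: (0×3600 + 52×60 + 1) × 30 + 15 = 93645.
Real time: 93645 / (30) = 6243/2 s.
Target frame: (6243/2) × (60000/1001) = 187290000/1001 ≈ 187102.897 → 187103.
At 60 labels/s: frame 187103 → 00:51:58:23.

00:51:58:23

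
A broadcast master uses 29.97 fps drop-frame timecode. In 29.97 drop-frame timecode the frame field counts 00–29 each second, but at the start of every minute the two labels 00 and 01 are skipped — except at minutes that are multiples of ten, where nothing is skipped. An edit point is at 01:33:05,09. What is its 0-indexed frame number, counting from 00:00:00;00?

Complete 10-minute blocks: 9, each 17982 frames → 161838.
Remaining 3 whole minutes in the current block: 1800 + 2 × 1798 = 5396 frames.
Within the current minute: 5 × 30 + 9 − 2 = 157 (labels ;00/;01 skipped at this minute). Total = 161838 + 5396 + 157 = 167391.

167391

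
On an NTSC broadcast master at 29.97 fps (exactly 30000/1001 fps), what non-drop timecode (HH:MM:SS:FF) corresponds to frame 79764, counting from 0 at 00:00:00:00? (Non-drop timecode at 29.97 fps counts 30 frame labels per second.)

79764 ÷ 30 = 2658 full seconds, remainder 24 frames.
2658 s = 0 h 44 min 18 s.
Timecode: 00:44:18:24.

00:44:18:24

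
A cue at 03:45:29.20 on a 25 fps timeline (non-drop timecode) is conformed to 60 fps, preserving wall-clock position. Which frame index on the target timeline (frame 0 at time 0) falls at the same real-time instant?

Source frame index: (3×3600 + 45×60 + 29) × 25 + 20 = 338245.
Real time: 338245 / (25) = 67649/5 s.
Target frame: (67649/5) × (60) = 811788.

frame 811788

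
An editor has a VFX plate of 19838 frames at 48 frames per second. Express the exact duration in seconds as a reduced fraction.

9919/24 seconds

Running time = 19838 ÷ (48) = 19838 × 1/48 = 9919/24 s.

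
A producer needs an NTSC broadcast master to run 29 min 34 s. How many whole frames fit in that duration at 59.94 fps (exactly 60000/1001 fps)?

29 min 34 s = 1774 s.
Frames = 1774 × 60000/1001 = 106440000/1001 ≈ 106333.6663.
Complete frames: 106333.

106333 frames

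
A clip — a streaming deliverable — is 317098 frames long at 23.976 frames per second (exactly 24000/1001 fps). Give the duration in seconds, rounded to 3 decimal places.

13225.629 seconds

Running time = 317098 × 1001/24000 = 158707549/12000 s ≈ 13225.629 s.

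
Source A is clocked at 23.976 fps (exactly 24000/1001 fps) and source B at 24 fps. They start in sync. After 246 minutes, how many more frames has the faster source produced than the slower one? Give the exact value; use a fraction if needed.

354240/1001 frames

246 min = 14760 s.
A emits 24000/1001 × 14760 = 354240000/1001 frames; B emits 24 × 14760 = 354240.
Difference = 354240/1001 frames (≈ 353.8861); B is ahead of A.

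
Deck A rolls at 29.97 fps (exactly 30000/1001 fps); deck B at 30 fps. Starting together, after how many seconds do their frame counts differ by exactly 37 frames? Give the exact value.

The gap grows by |30 − 30000/1001| = 30/1001 frames per second.
Time for a 37-frame gap: 37 ÷ (30/1001) = 37037/30 s.

37037/30 seconds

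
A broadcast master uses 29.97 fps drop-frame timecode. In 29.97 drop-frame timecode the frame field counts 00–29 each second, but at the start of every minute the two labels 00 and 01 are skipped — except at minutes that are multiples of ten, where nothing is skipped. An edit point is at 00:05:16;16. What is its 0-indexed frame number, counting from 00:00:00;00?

Complete 10-minute blocks: 0, each 17982 frames → 0.
Remaining 5 whole minutes in the current block: 1800 + 4 × 1798 = 8992 frames.
Within the current minute: 16 × 30 + 16 − 2 = 494 (labels ;00/;01 skipped at this minute). Total = 0 + 8992 + 494 = 9486.

9486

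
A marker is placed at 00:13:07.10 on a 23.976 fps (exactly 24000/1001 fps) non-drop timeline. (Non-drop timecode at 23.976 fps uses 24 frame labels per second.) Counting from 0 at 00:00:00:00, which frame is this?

18898

Total seconds to the label: (0 × 3600 + 13 × 60 + 7) = 787.
Frame index = 787 × 24 + 10 = 18898.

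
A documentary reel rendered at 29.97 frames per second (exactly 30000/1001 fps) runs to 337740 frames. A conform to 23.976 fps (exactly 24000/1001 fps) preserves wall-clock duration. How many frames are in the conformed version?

Frames at target rate = 337740 × (24000/1001) / (30000/1001) = 270192.

270192 frames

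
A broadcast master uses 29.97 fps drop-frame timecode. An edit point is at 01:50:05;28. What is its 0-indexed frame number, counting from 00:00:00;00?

Complete 10-minute blocks: 11, each 17982 frames → 197802.
Remaining 0 whole minutes in the current block: 0 frames.
Within the current minute: 5 × 30 + 28 = 178. Total = 197802 + 0 + 178 = 197980.

197980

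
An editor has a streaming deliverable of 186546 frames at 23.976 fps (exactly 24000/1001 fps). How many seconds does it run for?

Running time = 186546 / (24000/1001) = 7780.52275 s.

7780.52275 seconds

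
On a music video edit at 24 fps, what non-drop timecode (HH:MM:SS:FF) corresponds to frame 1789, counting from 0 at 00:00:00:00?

00:01:14:13

1789 ÷ 24 = 74 full seconds, remainder 13 frames.
74 s = 0 h 1 min 14 s.
Timecode: 00:01:14:13.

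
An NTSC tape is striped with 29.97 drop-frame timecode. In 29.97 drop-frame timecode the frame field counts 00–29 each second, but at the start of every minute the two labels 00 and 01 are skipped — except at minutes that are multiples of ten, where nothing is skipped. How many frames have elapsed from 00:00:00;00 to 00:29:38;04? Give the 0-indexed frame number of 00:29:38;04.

Complete 10-minute blocks: 2, each 17982 frames → 35964.
Remaining 9 whole minutes in the current block: 1800 + 8 × 1798 = 16184 frames.
Within the current minute: 38 × 30 + 4 − 2 = 1142 (labels ;00/;01 skipped at this minute). Total = 35964 + 16184 + 1142 = 53290.

53290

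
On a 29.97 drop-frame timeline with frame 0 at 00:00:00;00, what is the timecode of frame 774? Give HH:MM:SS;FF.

00:00:25;24

Ten DF minutes hold 17982 frames, so frame 774 lies in block 0 (frames 0–17981) with 774 frames into that block.
The block's first minute is 1800 frames and the rest 1798 each; 774 frames reaches minute 0, so 0 × 18 + 0 × 2 = 0 labels have been skipped so far.
Adding those back, label number 774 + 0 = 774 at 30 labels/s is 25 s + 24 f = 0 h 0 min 25 s frame 24, i.e. 00:00:25;24.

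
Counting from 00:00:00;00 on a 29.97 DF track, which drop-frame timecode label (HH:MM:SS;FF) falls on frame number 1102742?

10:13:14;26

Each 10-minute DF block holds 10 × 60 × 30 − 9 × 2 = 17982 frames. 1102742 ÷ 17982 → 61 full blocks, remainder 5840.
Within the partial block the first minute is 1800 frames and each further minute 1798, so 3 further minute boundaries passed. Total skipped labels = 18 × 61 + 2 × 3 = 1104.
Non-drop label index = 1102742 + 1104 = 1103846; at 30 labels/s that is 10:13:14:26, i.e. DF 10:13:14;26.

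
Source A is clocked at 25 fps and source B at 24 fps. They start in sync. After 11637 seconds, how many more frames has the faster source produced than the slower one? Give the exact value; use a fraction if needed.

11637 frames

A emits 25 × 11637 = 290925 frames; B emits 24 × 11637 = 279288.
Difference = 11637 frames; B is behind A.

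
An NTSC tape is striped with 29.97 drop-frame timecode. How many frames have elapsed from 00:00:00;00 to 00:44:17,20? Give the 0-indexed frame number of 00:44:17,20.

Complete 10-minute blocks: 4, each 17982 frames → 71928.
Remaining 4 whole minutes in the current block: 1800 + 3 × 1798 = 7194 frames.
Within the current minute: 17 × 30 + 20 − 2 = 528 (labels ;00/;01 skipped at this minute). Total = 71928 + 7194 + 528 = 79650.

79650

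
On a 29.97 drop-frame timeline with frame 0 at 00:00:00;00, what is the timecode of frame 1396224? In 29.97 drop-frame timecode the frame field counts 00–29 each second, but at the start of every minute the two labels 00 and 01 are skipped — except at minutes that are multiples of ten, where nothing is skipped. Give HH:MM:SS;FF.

Ten DF minutes hold 17982 frames, so frame 1396224 lies in block 77 (frames 1384614–1402595) with 11610 frames into that block.
The block's first minute is 1800 frames and the rest 1798 each; 11610 frames reaches minute 6, so 77 × 18 + 6 × 2 = 1398 labels have been skipped so far.
Adding those back, label number 1396224 + 1398 = 1397622 at 30 labels/s is 46587 s + 12 f = 12 h 56 min 27 s frame 12, i.e. 12:56:27;12.

12:56:27;12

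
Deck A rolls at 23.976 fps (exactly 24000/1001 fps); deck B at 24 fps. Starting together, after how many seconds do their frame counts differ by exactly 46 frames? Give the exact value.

23023/12 seconds

The gap grows by |24 − 24000/1001| = 24/1001 frames per second.
Time for a 46-frame gap: 46 ÷ (24/1001) = 23023/12 s.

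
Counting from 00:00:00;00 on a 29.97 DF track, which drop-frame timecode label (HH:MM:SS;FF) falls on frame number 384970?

Ten DF minutes hold 17982 frames, so frame 384970 lies in block 21 (frames 377622–395603) with 7348 frames into that block.
The block's first minute is 1800 frames and the rest 1798 each; 7348 frames reaches minute 4, so 21 × 18 + 4 × 2 = 386 labels have been skipped so far.
Adding those back, label number 384970 + 386 = 385356 at 30 labels/s is 12845 s + 6 f = 3 h 34 min 5 s frame 6, i.e. 03:34:05;06.

03:34:05;06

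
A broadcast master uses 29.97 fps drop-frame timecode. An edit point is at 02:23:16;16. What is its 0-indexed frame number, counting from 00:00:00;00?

257638

Complete 10-minute blocks: 14, each 17982 frames → 251748.
Remaining 3 whole minutes in the current block: 1800 + 2 × 1798 = 5396 frames.
Within the current minute: 16 × 30 + 16 − 2 = 494 (labels ;00/;01 skipped at this minute). Total = 251748 + 5396 + 494 = 257638.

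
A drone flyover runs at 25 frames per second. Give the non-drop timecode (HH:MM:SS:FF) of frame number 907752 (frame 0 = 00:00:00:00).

907752 ÷ 25 = 36310 full seconds, remainder 2 frames.
36310 s = 10 h 5 min 10 s.
Timecode: 10:05:10:02.

10:05:10:02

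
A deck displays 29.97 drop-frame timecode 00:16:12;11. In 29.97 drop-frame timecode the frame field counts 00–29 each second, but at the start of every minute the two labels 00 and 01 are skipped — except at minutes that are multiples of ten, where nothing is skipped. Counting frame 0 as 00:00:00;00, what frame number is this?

As if non-drop at 30 labels/s: (0 × 3600 + 16 × 60 + 12) × 30 + 11 = 29171.
Minute boundaries passed: 16; those not divisible by 10: 16 − 1 = 15; dropped labels = 2 × 15 = 30.
Actual frame index = 29171 − 30 = 29141.

29141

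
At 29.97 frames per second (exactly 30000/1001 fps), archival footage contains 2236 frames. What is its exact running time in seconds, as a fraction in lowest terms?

Running time = 2236 ÷ (30000/1001) = 2236 × 1001/30000 = 559559/7500 s.

559559/7500 seconds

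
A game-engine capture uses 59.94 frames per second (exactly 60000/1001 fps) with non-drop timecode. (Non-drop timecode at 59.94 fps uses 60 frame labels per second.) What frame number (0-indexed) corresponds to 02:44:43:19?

Total seconds to the label: (2 × 3600 + 44 × 60 + 43) = 9883.
Frame index = 9883 × 60 + 19 = 592999.

592999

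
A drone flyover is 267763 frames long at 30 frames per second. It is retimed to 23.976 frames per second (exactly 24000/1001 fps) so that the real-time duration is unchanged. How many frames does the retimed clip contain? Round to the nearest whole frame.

213996 frames

Frames at target rate = 267763 × (24000/1001) / (30) = 214210400/1001 ≈ 213996.404.
Nearest whole frame: 213996.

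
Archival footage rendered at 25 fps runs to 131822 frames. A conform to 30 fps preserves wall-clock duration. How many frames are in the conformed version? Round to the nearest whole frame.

158186 frames

Frames at target rate = 131822 × (30) / (25) = 790932/5 ≈ 158186.400.
Nearest whole frame: 158186.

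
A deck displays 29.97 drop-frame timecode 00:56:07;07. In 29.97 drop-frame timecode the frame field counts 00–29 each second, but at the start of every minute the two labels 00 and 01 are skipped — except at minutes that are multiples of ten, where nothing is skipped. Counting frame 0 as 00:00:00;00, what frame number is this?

100915

Complete 10-minute blocks: 5, each 17982 frames → 89910.
Remaining 6 whole minutes in the current block: 1800 + 5 × 1798 = 10790 frames.
Within the current minute: 7 × 30 + 7 − 2 = 215 (labels ;00/;01 skipped at this minute). Total = 89910 + 10790 + 215 = 100915.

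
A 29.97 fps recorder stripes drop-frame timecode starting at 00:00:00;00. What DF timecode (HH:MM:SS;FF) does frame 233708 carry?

Ten DF minutes hold 17982 frames, so frame 233708 lies in block 12 (frames 215784–233765) with 17924 frames into that block.
The block's first minute is 1800 frames and the rest 1798 each; 17924 frames reaches minute 9, so 12 × 18 + 9 × 2 = 234 labels have been skipped so far.
Adding those back, label number 233708 + 234 = 233942 at 30 labels/s is 7798 s + 2 f = 2 h 9 min 58 s frame 2, i.e. 02:09:58;02.

02:09:58;02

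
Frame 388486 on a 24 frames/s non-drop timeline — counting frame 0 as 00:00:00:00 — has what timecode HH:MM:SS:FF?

388486 ÷ 24 = 16186 full seconds, remainder 22 frames.
16186 s = 4 h 29 min 46 s.
Timecode: 04:29:46:22.

04:29:46:22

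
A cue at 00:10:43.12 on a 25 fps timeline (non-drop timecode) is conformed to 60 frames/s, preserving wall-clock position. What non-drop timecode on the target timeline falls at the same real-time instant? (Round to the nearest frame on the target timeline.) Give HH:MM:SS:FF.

Source frame index: (0×3600 + 10×60 + 43) × 25 + 12 = 16087.
Real time: 16087 / (25) = 16087/25 s.
Target frame: (16087/25) × (60) = 193044/5 ≈ 38608.800 → 38609.
At 60 labels/s: frame 38609 → 00:10:43:29.

00:10:43:29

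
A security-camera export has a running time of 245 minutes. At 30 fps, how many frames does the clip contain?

441000 frames

245 min = 14700 s.
Frames = 14700 × 30 = 441000.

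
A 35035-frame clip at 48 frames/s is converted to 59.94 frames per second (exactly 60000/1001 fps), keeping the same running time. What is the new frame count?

43750 frames

Target frames = source frames × (target rate / source rate) = 35035 × (60000/1001)/(48) = 35035 × 1250/1001 = 43750.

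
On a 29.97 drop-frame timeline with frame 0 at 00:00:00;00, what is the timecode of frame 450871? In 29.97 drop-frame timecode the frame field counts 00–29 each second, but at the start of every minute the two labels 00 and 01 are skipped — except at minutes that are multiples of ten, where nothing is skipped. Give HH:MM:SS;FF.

04:10:44;01

Each 10-minute DF block holds 10 × 60 × 30 − 9 × 2 = 17982 frames. 450871 ÷ 17982 → 25 full blocks, remainder 1321.
Within the partial block the first minute is 1800 frames and each further minute 1798, so 0 further minute boundaries passed. Total skipped labels = 18 × 25 + 2 × 0 = 450.
Non-drop label index = 450871 + 450 = 451321; at 30 labels/s that is 04:10:44:01, i.e. DF 04:10:44;01.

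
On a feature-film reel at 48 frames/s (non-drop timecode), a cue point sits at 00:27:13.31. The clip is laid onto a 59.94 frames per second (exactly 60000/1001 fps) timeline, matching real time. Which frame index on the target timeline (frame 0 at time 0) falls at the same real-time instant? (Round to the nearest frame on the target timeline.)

Source frame index: (0×3600 + 27×60 + 13) × 48 + 31 = 78415.
Real time: 78415 / (48) = 78415/48 s.
Target frame: (78415/48) × (60000/1001) = 98018750/1001 ≈ 97920.829 → 97921.

frame 97921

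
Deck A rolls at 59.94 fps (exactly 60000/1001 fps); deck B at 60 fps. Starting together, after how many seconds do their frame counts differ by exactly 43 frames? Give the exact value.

The gap grows by |60 − 60000/1001| = 60/1001 frames per second.
Time for a 43-frame gap: 43 ÷ (60/1001) = 43043/60 s.

43043/60 seconds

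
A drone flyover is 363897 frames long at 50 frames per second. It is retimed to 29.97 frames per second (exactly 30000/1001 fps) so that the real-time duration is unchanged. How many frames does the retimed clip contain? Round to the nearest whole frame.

218120 frames

Frames at target rate = 363897 × (30000/1001) / (50) = 218338200/1001 ≈ 218120.080.
Nearest whole frame: 218120.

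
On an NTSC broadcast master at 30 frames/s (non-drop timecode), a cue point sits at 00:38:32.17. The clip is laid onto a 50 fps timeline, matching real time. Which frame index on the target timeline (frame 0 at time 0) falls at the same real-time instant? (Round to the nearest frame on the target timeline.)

Source frame index: (0×3600 + 38×60 + 32) × 30 + 17 = 69377.
Real time: 69377 / (30) = 69377/30 s.
Target frame: (69377/30) × (50) = 346885/3 ≈ 115628.333 → 115628.

frame 115628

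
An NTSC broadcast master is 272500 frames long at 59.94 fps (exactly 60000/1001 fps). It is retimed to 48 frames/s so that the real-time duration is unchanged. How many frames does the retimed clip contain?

218218 frames

Target frames = source frames × (target rate / source rate) = 272500 × (48)/(60000/1001) = 272500 × 1001/1250 = 218218.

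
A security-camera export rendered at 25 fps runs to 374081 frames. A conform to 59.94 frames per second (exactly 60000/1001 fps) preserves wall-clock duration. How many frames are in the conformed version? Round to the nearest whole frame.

Frames at target rate = 374081 × (60000/1001) / (25) = 897794400/1001 ≈ 896897.502.
Nearest whole frame: 896898.

896898 frames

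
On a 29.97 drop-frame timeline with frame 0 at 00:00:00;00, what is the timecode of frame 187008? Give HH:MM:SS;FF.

01:43:59;24

Ten DF minutes hold 17982 frames, so frame 187008 lies in block 10 (frames 179820–197801) with 7188 frames into that block.
The block's first minute is 1800 frames and the rest 1798 each; 7188 frames reaches minute 3, so 10 × 18 + 3 × 2 = 186 labels have been skipped so far.
Adding those back, label number 187008 + 186 = 187194 at 30 labels/s is 6239 s + 24 f = 1 h 43 min 59 s frame 24, i.e. 01:43:59;24.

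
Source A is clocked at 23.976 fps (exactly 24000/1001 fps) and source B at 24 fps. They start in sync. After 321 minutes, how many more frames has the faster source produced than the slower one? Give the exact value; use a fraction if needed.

321 min = 19260 s.
A emits 24000/1001 × 19260 = 462240000/1001 frames; B emits 24 × 19260 = 462240.
Difference = 462240/1001 frames (≈ 461.7782); B is ahead of A.

462240/1001 frames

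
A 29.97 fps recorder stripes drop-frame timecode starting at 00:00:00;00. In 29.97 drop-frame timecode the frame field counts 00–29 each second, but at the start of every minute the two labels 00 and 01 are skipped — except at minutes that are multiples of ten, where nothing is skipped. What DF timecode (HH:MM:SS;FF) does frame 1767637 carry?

Each 10-minute DF block holds 10 × 60 × 30 − 9 × 2 = 17982 frames. 1767637 ÷ 17982 → 98 full blocks, remainder 5401.
Within the partial block the first minute is 1800 frames and each further minute 1798, so 3 further minute boundaries passed. Total skipped labels = 18 × 98 + 2 × 3 = 1770.
Non-drop label index = 1767637 + 1770 = 1769407; at 30 labels/s that is 16:23:00:07, i.e. DF 16:23:00;07.

16:23:00;07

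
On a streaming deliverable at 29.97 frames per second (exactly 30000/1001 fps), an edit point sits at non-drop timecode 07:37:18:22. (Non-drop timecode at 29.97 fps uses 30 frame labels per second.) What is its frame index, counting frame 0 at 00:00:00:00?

frame 823162

Total seconds to the label: (7 × 3600 + 37 × 60 + 18) = 27438.
Frame index = 27438 × 30 + 22 = 823162.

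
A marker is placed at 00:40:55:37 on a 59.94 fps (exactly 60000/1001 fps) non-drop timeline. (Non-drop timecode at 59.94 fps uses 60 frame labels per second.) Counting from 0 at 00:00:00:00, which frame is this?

frame 147337

Total seconds to the label: (0 × 3600 + 40 × 60 + 55) = 2455.
Frame index = 2455 × 60 + 37 = 147337.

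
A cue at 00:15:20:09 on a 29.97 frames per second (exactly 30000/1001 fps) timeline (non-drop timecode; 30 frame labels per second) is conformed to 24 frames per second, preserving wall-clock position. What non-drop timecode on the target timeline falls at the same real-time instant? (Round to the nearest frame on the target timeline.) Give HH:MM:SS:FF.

00:15:21:05

Source frame index: (0×3600 + 15×60 + 20) × 30 + 9 = 27609.
Real time: 27609 / (30000/1001) = 9212203/10000 s.
Target frame: (9212203/10000) × (24) = 27636609/1250 ≈ 22109.287 → 22109.
At 24 labels/s: frame 22109 → 00:15:21:05.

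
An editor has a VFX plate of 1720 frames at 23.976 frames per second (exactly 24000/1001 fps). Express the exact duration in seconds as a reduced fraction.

43043/600 seconds

Running time = 1720 ÷ (24000/1001) = 1720 × 1001/24000 = 43043/600 s.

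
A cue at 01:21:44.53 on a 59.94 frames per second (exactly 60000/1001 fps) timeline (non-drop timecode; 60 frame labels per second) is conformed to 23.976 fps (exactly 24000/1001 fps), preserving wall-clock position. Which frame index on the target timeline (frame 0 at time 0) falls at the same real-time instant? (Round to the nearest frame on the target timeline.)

Source frame index: (1×3600 + 21×60 + 44) × 60 + 53 = 294293.
Real time: 294293 / (60000/1001) = 294587293/60000 s.
Target frame: (294587293/60000) × (24000/1001) = 588586/5 ≈ 117717.200 → 117717.

frame 117717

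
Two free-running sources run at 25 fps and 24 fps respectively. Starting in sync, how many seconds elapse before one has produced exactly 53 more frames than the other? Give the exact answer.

The gap grows by |24 − 25| = 1 frame per second.
Time for a 53-frame gap: 53 ÷ (1) = 53 s.

53 seconds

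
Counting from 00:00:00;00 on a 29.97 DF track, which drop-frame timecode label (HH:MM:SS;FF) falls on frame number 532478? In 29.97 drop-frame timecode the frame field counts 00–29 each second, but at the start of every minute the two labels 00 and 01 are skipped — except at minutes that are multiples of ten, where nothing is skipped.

04:56:07;02

Ten DF minutes hold 17982 frames, so frame 532478 lies in block 29 (frames 521478–539459) with 11000 frames into that block.
The block's first minute is 1800 frames and the rest 1798 each; 11000 frames reaches minute 6, so 29 × 18 + 6 × 2 = 534 labels have been skipped so far.
Adding those back, label number 532478 + 534 = 533012 at 30 labels/s is 17767 s + 2 f = 4 h 56 min 7 s frame 2, i.e. 04:56:07;02.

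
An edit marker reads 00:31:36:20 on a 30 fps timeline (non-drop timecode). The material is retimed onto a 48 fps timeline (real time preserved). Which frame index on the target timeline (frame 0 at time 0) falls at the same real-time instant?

Source frame index: (0×3600 + 31×60 + 36) × 30 + 20 = 56900.
Real time: 56900 / (30) = 5690/3 s.
Target frame: (5690/3) × (48) = 91040.

frame 91040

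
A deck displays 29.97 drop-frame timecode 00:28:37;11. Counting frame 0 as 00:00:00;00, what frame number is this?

Complete 10-minute blocks: 2, each 17982 frames → 35964.
Remaining 8 whole minutes in the current block: 1800 + 7 × 1798 = 14386 frames.
Within the current minute: 37 × 30 + 11 − 2 = 1119 (labels ;00/;01 skipped at this minute). Total = 35964 + 14386 + 1119 = 51469.

51469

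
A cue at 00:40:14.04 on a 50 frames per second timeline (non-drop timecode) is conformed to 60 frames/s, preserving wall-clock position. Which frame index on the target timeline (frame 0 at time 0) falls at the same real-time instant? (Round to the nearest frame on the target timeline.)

frame 144845

Source frame index: (0×3600 + 40×60 + 14) × 50 + 4 = 120704.
Real time: 120704 / (50) = 60352/25 s.
Target frame: (60352/25) × (60) = 724224/5 ≈ 144844.800 → 144845.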